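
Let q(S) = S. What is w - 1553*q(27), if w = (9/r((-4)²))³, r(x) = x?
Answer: -171748647/4096 ≈ -41931.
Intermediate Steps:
w = 729/4096 (w = (9/((-4)²))³ = (9/16)³ = 729/4096 ≈ 0.17798)
w - 1553*q(27) = 729/4096 - 1553*27 = 729/4096 - 41931 = -171748647/4096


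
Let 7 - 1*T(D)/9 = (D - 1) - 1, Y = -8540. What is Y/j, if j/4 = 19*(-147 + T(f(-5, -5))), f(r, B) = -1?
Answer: 2135/1083 ≈ 1.9714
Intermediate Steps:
T(D) = 81 - 9*D (T(D) = 63 - 9*((D - 1) - 1) = 63 - 9*((-1 + D) - 1) = 63 - 9*(-2 + D) = 63 + (18 - 9*D) = 81 - 9*D)
j = -4332 (j = 4*(19*(-147 + (81 - 9*(-1)))) = 4*(19*(-147 + (81 + 9))) = 4*(19*(-147 + 90)) = 4*(19*(-57)) = 4*(-1083) = -4332)
Y/j = -8540/(-4332) = -8540*(-1/4332) = 2135/1083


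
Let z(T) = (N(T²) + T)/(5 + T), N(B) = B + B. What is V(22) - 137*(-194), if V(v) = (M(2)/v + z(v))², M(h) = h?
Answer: 30414811/1089 ≈ 27929.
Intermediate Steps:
N(B) = 2*B
z(T) = (T + 2*T²)/(5 + T) (z(T) = (2*T² + T)/(5 + T) = (T + 2*T²)/(5 + T))
V(v) = (2/v + v*(1 + 2*v)/(5 + v))²
V(22) - 137*(-194) = (10 + 2*22 + 22²*(1 + 2*22))²/(22²*(5 + 22)²) - 137*(-194) = (1/484)*(10 + 44 + 484*(1 + 44))²/27² + 26578 = (1/484)*(1/729)*(10 + 44 + 484*45)² + 26578 = (1/484)*(1/729)*(10 + 44 + 21780)² + 26578 = (1/484)*(1/729)*21834² + 26578 = (1/484)*(1/729)*476723556 + 26578 = 1471369/1089 + 26578 = 30414811/1089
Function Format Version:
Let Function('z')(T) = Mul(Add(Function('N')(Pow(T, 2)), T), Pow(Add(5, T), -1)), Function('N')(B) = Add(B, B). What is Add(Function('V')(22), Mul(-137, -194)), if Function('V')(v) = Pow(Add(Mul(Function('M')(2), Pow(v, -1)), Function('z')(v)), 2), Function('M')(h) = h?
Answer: Rational(30414811, 1089) ≈ 27929.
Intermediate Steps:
Function('N')(B) = Mul(2, B)
Function('z')(T) = Mul(Pow(Add(5, T), -1), Add(T, Mul(2, Pow(T, 2)))) (Function('z')(T) = Mul(Add(Mul(2, Pow(T, 2)), T), Pow(Add(5, T), -1)) = Mul(Add(T, Mul(2, Pow(T, 2))), Pow(Add(5, T), -1)) = Mul(Pow(Add(5, T), -1), Add(T, Mul(2, Pow(T, 2)))))
Function('V')(v) = Pow(Add(Mul(2, Pow(v, -1)), Mul(v, Pow(Add(5, v), -1), Add(1, Mul(2, v)))), 2)
Add(Function('V')(22), Mul(-137, -194)) = Add(Mul(Pow(22, -2), Pow(Add(5, 22), -2), Pow(Add(10, Mul(2, 22), Mul(Pow(22, 2), Add(1, Mul(2, 22)))), 2)), Mul(-137, -194)) = Add(Mul(Rational(1, 484), Pow(27, -2), Pow(Add(10, 44, Mul(484, Add(1, 44))), 2)), 26578) = Add(Mul(Rational(1, 484), Rational(1, 729), Pow(Add(10, 44, Mul(484, 45)), 2)), 26578) = Add(Mul(Rational(1, 484), Rational(1, 729), Pow(Add(10, 44, 21780), 2)), 26578) = Add(Mul(Rational(1, 484), Rational(1, 729), Pow(21834, 2)), 26578) = Add(Mul(Rational(1, 484), Rational(1, 729), 476723556), 26578) = Add(Rational(1471369, 1089), 26578) = Rational(30414811, 1089)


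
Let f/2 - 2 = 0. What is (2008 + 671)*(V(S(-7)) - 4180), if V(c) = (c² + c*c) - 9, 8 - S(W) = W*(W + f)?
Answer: -10316829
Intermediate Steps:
f = 4 (f = 4 + 2*0 = 4 + 0 = 4)
S(W) = 8 - W*(4 + W) (S(W) = 8 - W*(W + 4) = 8 - W*(4 + W))
V(c) = -9 + 2*c² (V(c) = (c² + c²) - 9 = 2*c² - 9 = -9 + 2*c²)
(2008 + 671)*(V(S(-7)) - 4180) = (2008 + 671)*((-9 + 2*(8 - 1*(-7)² - 4*(-7))²) - 4180) = 2679*((-9 + 2*(8 - 1*49 + 28)²) - 4180) = 2679*((-9 + 2*(8 - 49 + 28)²) - 4180) = 2679*((-9 + 2*(-13)²) - 4180) = 2679*((-9 + 2*169) - 4180) = 2679*((-9 + 338) - 4180) = 2679*(329 - 4180) = 2679*(-3851) = -10316829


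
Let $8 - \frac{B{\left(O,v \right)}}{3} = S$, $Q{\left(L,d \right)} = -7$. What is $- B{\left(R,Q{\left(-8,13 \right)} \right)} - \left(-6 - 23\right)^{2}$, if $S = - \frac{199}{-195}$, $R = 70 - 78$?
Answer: $- \frac{56026}{65} \approx -861.94$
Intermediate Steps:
$R = -8$
$S = \frac{199}{195}$ ($S = \left(-199\right) \left(- \frac{1}{195}\right) = \frac{199}{195} \approx 1.0205$)
$B{\left(O,v \right)} = \frac{1361}{65}$ ($B{\left(O,v \right)} = 24 - \frac{199}{65} = \frac{1361}{65}$)
$- B{\left(R,Q{\left(-8,13 \right)} \right)} - \left(-6 - 23\right)^{2} = \left(-1\right) \frac{1361}{65} - \left(-6 - 23\right)^{2} = - \frac{1361}{65} - \left(-29\right)^{2} = - \frac{1361}{65} - 841 = - \frac{56026}{65}$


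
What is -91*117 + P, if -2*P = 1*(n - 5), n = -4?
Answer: -21285/2 ≈ -10643.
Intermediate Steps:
P = 9/2 (P = -(-4 - 5)/2 = -(-9)/2 = -½*(-9) = 9/2 ≈ 4.5000)
-91*117 + P = -91*117 + 9/2 = -10647 + 9/2 = -21285/2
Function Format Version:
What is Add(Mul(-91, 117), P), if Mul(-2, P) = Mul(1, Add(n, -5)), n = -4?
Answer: Rational(-21285, 2) ≈ -10643.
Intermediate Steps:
P = Rational(9, 2) (P = Mul(Rational(-1, 2), Mul(1, Add(-4, -5))) = Mul(Rational(-1, 2), Mul(1, -9)) = Mul(Rational(-1, 2), -9) = Rational(9, 2) ≈ 4.5000)
Add(Mul(-91, 117), P) = Add(Mul(-91, 117), Rational(9, 2)) = Add(-10647, Rational(9, 2)) = Rational(-21285, 2)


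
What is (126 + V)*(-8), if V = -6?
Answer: -960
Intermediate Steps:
(126 + V)*(-8) = (126 - 6)*(-8) = 120*(-8) = -960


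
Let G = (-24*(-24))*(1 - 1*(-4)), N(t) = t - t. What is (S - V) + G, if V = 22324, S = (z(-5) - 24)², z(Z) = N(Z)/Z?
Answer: -18868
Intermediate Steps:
N(t) = 0
z(Z) = 0 (z(Z) = 0/Z = 0)
S = 576 (S = (0 - 24)² = (-24)² = 576)
G = 2880 (G = 576*(1 + 4) = 576*5 = 2880)
(S - V) + G = (576 - 1*22324) + 2880 = (576 - 22324) + 2880 = -21748 + 2880 = -18868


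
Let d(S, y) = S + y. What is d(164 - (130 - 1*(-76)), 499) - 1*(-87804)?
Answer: 88261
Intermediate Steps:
d(164 - (130 - 1*(-76)), 499) - 1*(-87804) = ((164 - (130 - 1*(-76))) + 499) - 1*(-87804) = ((164 - (130 + 76)) + 499) + 87804 = ((164 - 1*206) + 499) + 87804 = ((164 - 206) + 499) + 87804 = (-42 + 499) + 87804 = 457 + 87804 = 88261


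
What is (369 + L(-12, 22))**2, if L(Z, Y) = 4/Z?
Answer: 1223236/9 ≈ 1.3592e+5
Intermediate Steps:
(369 + L(-12, 22))**2 = (369 + 4/(-12))**2 = (369 + 4*(-1/12))**2 = (369 - 1/3)**2 = (1106/3)**2 = 1223236/9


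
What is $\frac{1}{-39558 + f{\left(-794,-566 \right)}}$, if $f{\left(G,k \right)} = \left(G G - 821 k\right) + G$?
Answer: $\frac{1}{1054770} \approx 9.4807 \cdot 10^{-7}$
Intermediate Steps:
$f{\left(G,k \right)} = G + G^{2} - 821 k$ ($f{\left(G,k \right)} = \left(G^{2} - 821 k\right) + G = G + G^{2} - 821 k$)
$\frac{1}{-39558 + f{\left(-794,-566 \right)}} = \frac{1}{-39558 - \left(-463892 - 630436\right)} = \frac{1}{-39558 + \left(-794 + 630436 + 464686\right)} = \frac{1}{-39558 + 1094328} = \frac{1}{1054770}$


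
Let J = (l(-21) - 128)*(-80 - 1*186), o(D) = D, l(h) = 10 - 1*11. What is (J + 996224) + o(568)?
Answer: 1031106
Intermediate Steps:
l(h) = -1 (l(h) = 10 - 11 = -1)
J = 34314 (J = (-1 - 128)*(-80 - 1*186) = -129*(-80 - 186) = -129*(-266) = 34314)
(J + 996224) + o(568) = (34314 + 996224) + 568 = 1030538 + 568 = 1031106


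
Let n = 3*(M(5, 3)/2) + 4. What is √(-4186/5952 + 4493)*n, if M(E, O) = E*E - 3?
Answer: 185*√99465918/744 ≈ 2479.9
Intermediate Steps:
M(E, O) = -3 + E² (M(E, O) = E² - 3 = -3 + E²)
n = 37 (n = 3*((-3 + 5²)/2) + 4 = 3*((-3 + 25)*(½)) + 4 = 3*(22*(½)) + 4 = 3*11 + 4 = 33 + 4 = 37)
√(-4186/5952 + 4493)*n = √(-4186/5952 + 4493)*37 = √(-4186*1/5952 + 4493)*37 = √(-2093/2976 + 4493)*37 = √(13369075/2976)*37 = (5*√99465918/744)*37 = 185*√99465918/744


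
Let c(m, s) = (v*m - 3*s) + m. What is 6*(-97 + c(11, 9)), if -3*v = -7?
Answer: -524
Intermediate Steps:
v = 7/3 (v = -1/3*(-7) = 7/3 ≈ 2.3333)
c(m, s) = -3*s + 10*m/3 (c(m, s) = (7*m/3 - 3*s) + m = (-3*s + 7*m/3) + m = -3*s + 10*m/3)
6*(-97 + c(11, 9)) = 6*(-97 + (-3*9 + (10/3)*11)) = 6*(-97 + (-27 + 110/3)) = 6*(-97 + 29/3) = 6*(-262/3) = -524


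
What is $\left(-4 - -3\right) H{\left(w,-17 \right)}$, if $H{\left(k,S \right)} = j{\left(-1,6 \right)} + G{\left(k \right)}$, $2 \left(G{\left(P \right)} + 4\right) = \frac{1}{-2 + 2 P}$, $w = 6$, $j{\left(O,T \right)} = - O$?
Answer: $\frac{59}{20} \approx 2.95$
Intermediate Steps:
$G{\left(P \right)} = -4 + \frac{1}{2 \left(-2 + 2 P\right)}$
$H{\left(k,S \right)} = 1 + \frac{17 - 16 k}{4 \left(-1 + k\right)}$ ($H{\left(k,S \right)} = \left(-1\right) \left(-1\right) + \frac{17 - 16 k}{4 \left(-1 + k\right)} = 1 + \frac{17 - 16 k}{4 \left(-1 + k\right)}$)
$\left(-4 - -3\right) H{\left(w,-17 \right)} = \left(-4 - -3\right) \frac{13 - 72}{4 \left(-1 + 6\right)} = \left(-4 + 3\right) \frac{13 - 72}{4 \cdot 5} = - \frac{-59}{4 \cdot 5} = \left(-1\right) \left(- \frac{59}{20}\right) = \frac{59}{20}$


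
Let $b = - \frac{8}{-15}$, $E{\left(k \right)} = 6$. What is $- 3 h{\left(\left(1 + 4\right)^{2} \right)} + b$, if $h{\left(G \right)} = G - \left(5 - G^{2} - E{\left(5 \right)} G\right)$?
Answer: $- \frac{35767}{15} \approx -2384.5$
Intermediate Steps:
$b = \frac{8}{15}$ ($b = \left(-8\right) \left(- \frac{1}{15}\right) = \frac{8}{15} \approx 0.53333$)
$h{\left(G \right)} = -5 + G^{2} + 7 G$ ($h{\left(G \right)} = G - \left(5 - G^{2} - 6 G\right) = G + \left(-5 + G^{2} + 6 G\right) = -5 + G^{2} + 7 G$)
$- 3 h{\left(\left(1 + 4\right)^{2} \right)} + b = - 3 \left(-5 + \left(\left(1 + 4\right)^{2}\right)^{2} + 7 \left(1 + 4\right)^{2}\right) + \frac{8}{15} = - 3 \left(-5 + \left(5^{2}\right)^{2} + 7 \cdot 5^{2}\right) + \frac{8}{15} = - 3 \left(-5 + 25^{2} + 7 \cdot 25\right) + \frac{8}{15} = - 3 \left(-5 + 625 + 175\right) + \frac{8}{15} = \left(-3\right) 795 + \frac{8}{15} = -2385 + \frac{8}{15} = - \frac{35767}{15}$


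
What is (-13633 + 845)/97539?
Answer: -12788/97539 ≈ -0.13111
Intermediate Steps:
(-13633 + 845)/97539 = -12788*1/97539 = -12788/97539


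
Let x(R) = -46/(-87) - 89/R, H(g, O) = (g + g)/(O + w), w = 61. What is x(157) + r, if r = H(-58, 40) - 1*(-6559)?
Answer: 9046890416/1379559 ≈ 6557.8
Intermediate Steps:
H(g, O) = 2*g/(61 + O) (H(g, O) = (g + g)/(O + 61) = (2*g)/(61 + O) = 2*g/(61 + O))
r = 662343/101 (r = 2*(-58)/(61 + 40) - 1*(-6559) = 2*(-58)/101 + 6559 = 2*(-58)*(1/101) + 6559 = -116/101 + 6559 = 662343/101 ≈ 6557.9)
x(R) = 46/87 - 89/R (x(R) = -46*(-1/87) - 89/R = 46/87 - 89/R)
x(157) + r = (46/87 - 89/157) + 662343/101 = -521/13659 + 662343/101 = 9046890416/1379559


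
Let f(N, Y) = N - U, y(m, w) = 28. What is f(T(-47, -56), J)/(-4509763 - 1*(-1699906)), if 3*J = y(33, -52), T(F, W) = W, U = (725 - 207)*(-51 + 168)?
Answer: 60662/2809857 ≈ 0.021589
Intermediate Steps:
U = 60606 (U = 518*117 = 60606)
J = 28/3 (J = (1/3)*28 = 28/3 ≈ 9.3333)
f(N, Y) = -60606 + N (f(N, Y) = N - 1*60606 = N - 60606 = -60606 + N)
f(T(-47, -56), J)/(-4509763 - 1*(-1699906)) = (-60606 - 56)/(-4509763 - 1*(-1699906)) = -60662/(-4509763 + 1699906) = -60662/(-2809857) = -60662*(-1/2809857) = 60662/2809857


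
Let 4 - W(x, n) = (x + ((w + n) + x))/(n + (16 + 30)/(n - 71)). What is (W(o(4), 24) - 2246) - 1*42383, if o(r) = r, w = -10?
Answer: -24142642/541 ≈ -44626.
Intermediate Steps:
W(x, n) = 4 - (-10 + n + 2*x)/(n + 46/(-71 + n)) (W(x, n) = 4 - (x + ((-10 + n) + x))/(n + (16 + 30)/(n - 71)) = 4 - (x + (-10 + n + x))/(n + 46/(-71 + n)) = 4 - (-10 + n + 2*x)/(n + 46/(-71 + n)))
(W(o(4), 24) - 2246) - 1*42383 = ((-526 - 203*24 + 3*24**2 + 142*4 - 2*24*4)/(46 + 24**2 - 71*24) - 2246) - 1*42383 = ((-526 - 4872 + 3*576 + 568 - 192)/(46 + 576 - 1704) - 2246) - 42383 = ((-526 - 4872 + 1728 + 568 - 192)/(-1082) - 2246) - 42383 = (-1/1082*(-3294) - 2246) - 42383 = (1647/541 - 2246) - 42383 = -1213439/541 - 42383 = -24142642/541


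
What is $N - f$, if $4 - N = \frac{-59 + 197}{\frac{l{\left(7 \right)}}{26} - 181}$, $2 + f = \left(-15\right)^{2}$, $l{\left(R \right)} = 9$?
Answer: $- \frac{1025055}{4697} \approx -218.24$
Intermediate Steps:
$f = 223$ ($f = -2 + \left(-15\right)^{2} = -2 + 225 = 223$)
$N = \frac{22376}{4697}$ ($N = 4 - \frac{-59 + 197}{\frac{9}{26} - 181} = 4 - \frac{138}{9 \cdot \frac{1}{26} - 181} = 4 - \frac{138}{\frac{9}{26} - 181} = 4 - \frac{138}{- \frac{4697}{26}} = 4 - 138 \left(- \frac{26}{4697}\right) = 4 - - \frac{3588}{4697} = 4 + \frac{3588}{4697} = \frac{22376}{4697} \approx 4.7639$)
$N - f = \frac{22376}{4697} - 223 = - \frac{1025055}{4697}$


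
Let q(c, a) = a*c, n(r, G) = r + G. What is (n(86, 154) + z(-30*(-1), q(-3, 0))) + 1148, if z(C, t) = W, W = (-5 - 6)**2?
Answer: 1509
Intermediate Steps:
n(r, G) = G + r
W = 121 (W = (-11)**2 = 121)
z(C, t) = 121
(n(86, 154) + z(-30*(-1), q(-3, 0))) + 1148 = ((154 + 86) + 121) + 1148 = (240 + 121) + 1148 = 361 + 1148 = 1509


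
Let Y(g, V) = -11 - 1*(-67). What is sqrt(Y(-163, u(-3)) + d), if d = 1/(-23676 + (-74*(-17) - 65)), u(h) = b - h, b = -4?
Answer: sqrt(28307153701)/22483 ≈ 7.4833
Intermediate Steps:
u(h) = -4 - h
Y(g, V) = 56 (Y(g, V) = -11 + 67 = 56)
d = -1/22483 (d = 1/(-23676 + (1258 - 65)) = 1/(-23676 + 1193) = 1/(-22483) = -1/22483 ≈ -4.4478e-5)
sqrt(Y(-163, u(-3)) + d) = sqrt(56 - 1/22483) = sqrt(1259047/22483) = sqrt(28307153701)/22483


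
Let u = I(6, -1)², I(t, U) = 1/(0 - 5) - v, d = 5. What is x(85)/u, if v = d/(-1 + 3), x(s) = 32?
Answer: 3200/729 ≈ 4.3896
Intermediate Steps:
v = 5/2 (v = 5/(-1 + 3) = 5/2 ≈ 2.5000)
I(t, U) = -27/10 (I(t, U) = 1/(0 - 5) - 1*5/2 = 1/(-5) - 5/2 = -⅕ - 5/2 = -27/10)
u = 729/100 (u = (-27/10)² = 729/100 ≈ 7.2900)
x(85)/u = 32/(729/100) = 32*(100/729) = 3200/729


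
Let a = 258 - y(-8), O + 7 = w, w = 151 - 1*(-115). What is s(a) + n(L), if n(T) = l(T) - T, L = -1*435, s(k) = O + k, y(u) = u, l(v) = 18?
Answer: 978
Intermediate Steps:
w = 266 (w = 151 + 115 = 266)
O = 259 (O = -7 + 266 = 259)
a = 266 (a = 258 - 1*(-8) = 258 + 8 = 266)
s(k) = 259 + k
L = -435
n(T) = 18 - T
s(a) + n(L) = (259 + 266) + (18 - 1*(-435)) = 525 + (18 + 435) = 525 + 453 = 978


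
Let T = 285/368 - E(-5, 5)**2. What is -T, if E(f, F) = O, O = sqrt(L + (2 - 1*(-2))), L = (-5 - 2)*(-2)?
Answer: 6339/368 ≈ 17.226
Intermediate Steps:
L = 14 (L = -7*(-2) = 14)
O = 3*sqrt(2) (O = sqrt(14 + (2 - 1*(-2))) = sqrt(14 + (2 + 2)) = sqrt(14 + 4) = sqrt(18) = 3*sqrt(2) ≈ 4.2426)
E(f, F) = 3*sqrt(2)
T = -6339/368 (T = 285/368 - (3*sqrt(2))**2 = 285*(1/368) - 1*18 = 285/368 - 18 = -6339/368 ≈ -17.226)
-T = -1*(-6339/368) = 6339/368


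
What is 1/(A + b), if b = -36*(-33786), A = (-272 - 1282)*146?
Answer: 1/989412 ≈ 1.0107e-6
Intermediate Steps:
A = -226884 (A = -1554*146 = -226884)
b = 1216296
1/(A + b) = 1/(-226884 + 1216296) = 1/989412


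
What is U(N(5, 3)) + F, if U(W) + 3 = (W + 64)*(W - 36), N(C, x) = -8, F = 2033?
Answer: -434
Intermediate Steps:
U(W) = -3 + (-36 + W)*(64 + W) (U(W) = -3 + (W + 64)*(W - 36) = -3 + (64 + W)*(-36 + W) = -3 + (-36 + W)*(64 + W))
U(N(5, 3)) + F = (-2307 + (-8)**2 + 28*(-8)) + 2033 = (-2307 + 64 - 224) + 2033 = -2467 + 2033 = -434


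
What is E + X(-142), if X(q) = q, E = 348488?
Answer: 348346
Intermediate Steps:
E + X(-142) = 348488 - 142 = 348346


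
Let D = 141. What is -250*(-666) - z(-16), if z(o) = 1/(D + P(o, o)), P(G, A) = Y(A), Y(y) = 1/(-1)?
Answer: 23309999/140 ≈ 1.6650e+5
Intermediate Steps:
Y(y) = -1
P(G, A) = -1
z(o) = 1/140 (z(o) = 1/(141 - 1) = 1/140)
-250*(-666) - z(-16) = -250*(-666) - 1*1/140 = 166500 - 1/140 = 23309999/140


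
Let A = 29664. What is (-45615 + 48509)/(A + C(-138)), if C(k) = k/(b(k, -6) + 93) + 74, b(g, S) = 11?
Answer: 150488/1546307 ≈ 0.097321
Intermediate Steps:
C(k) = 74 + k/104 (C(k) = k/(11 + 93) + 74 = k/104 + 74 = 74 + k/104)
(-45615 + 48509)/(A + C(-138)) = (-45615 + 48509)/(29664 + (74 + (1/104)*(-138))) = 2894/(29664 + (74 - 69/52)) = 2894/(29664 + 3779/52) = 2894/(1546307/52) = 2894*(52/1546307) = 150488/1546307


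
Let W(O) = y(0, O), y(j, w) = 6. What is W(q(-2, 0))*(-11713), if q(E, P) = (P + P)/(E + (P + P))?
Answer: -70278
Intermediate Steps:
q(E, P) = 2*P/(E + 2*P) (q(E, P) = (2*P)/(E + 2*P) = 2*P/(E + 2*P))
W(O) = 6
W(q(-2, 0))*(-11713) = 6*(-11713) = -70278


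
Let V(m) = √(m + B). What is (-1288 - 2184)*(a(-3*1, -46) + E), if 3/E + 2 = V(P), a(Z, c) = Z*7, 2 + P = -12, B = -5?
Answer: 1697808/23 + 10416*I*√19/23 ≈ 73818.0 + 1974.0*I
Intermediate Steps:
P = -14 (P = -2 - 12 = -14)
V(m) = √(-5 + m) (V(m) = √(m - 5) = √(-5 + m))
a(Z, c) = 7*Z
E = 3/(-2 + I*√19) (E = 3/(-2 + √(-5 - 14)) = 3/(-2 + √(-19)) = 3/(-2 + I*√19) ≈ -0.26087 - 0.56855*I)
(-1288 - 2184)*(a(-3*1, -46) + E) = (-1288 - 2184)*(7*(-3*1) + (-6/23 - 3*I*√19/23)) = -3472*(7*(-3) + (-6/23 - 3*I*√19/23)) = -3472*(-21 + (-6/23 - 3*I*√19/23)) = -3472*(-489/23 - 3*I*√19/23) = 1697808/23 + 10416*I*√19/23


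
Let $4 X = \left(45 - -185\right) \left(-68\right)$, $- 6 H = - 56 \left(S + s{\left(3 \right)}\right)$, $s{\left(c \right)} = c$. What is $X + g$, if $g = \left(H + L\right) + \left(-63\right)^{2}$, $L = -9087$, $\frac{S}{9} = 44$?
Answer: $-5304$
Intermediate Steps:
$S = 396$ ($S = 9 \cdot 44 = 396$)
$H = 3724$ ($H = - \frac{\left(-56\right) \left(396 + 3\right)}{6} = - \frac{\left(-56\right) 399}{6} = \left(- \frac{1}{6}\right) \left(-22344\right) = 3724$)
$X = -3910$ ($X = \frac{\left(45 - -185\right) \left(-68\right)}{4} = \frac{\left(45 + 185\right) \left(-68\right)}{4} = \frac{230 \left(-68\right)}{4} = \frac{1}{4} \left(-15640\right) = -3910$)
$g = -1394$ ($g = \left(3724 - 9087\right) + \left(-63\right)^{2} = -5363 + 3969 = -1394$)
$X + g = -3910 - 1394 = -5304$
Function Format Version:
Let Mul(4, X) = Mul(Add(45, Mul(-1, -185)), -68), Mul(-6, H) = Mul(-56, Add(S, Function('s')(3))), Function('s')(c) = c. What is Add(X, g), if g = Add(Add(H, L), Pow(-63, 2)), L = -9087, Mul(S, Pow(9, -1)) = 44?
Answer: -5304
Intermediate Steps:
S = 396 (S = Mul(9, 44) = 396)
H = 3724 (H = Mul(Rational(-1, 6), Mul(-56, Add(396, 3))) = Mul(Rational(-1, 6), Mul(-56, 399)) = Mul(Rational(-1, 6), -22344) = 3724)
X = -3910 (X = Mul(Rational(1, 4), Mul(Add(45, Mul(-1, -185)), -68)) = Mul(Rational(1, 4), Mul(Add(45, 185), -68)) = Mul(Rational(1, 4), Mul(230, -68)) = Mul(Rational(1, 4), -15640) = -3910)
g = -1394 (g = Add(Add(3724, -9087), Pow(-63, 2)) = Add(-5363, 3969) = -1394)
Add(X, g) = Add(-3910, -1394) = -5304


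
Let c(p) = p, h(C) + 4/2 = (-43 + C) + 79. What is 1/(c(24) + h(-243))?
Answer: -1/185 ≈ -0.0054054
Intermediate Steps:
h(C) = 34 + C (h(C) = -2 + ((-43 + C) + 79) = -2 + (36 + C) = 34 + C)
1/(c(24) + h(-243)) = 1/(24 + (34 - 243)) = 1/(24 - 209) = 1/(-185) = -1/185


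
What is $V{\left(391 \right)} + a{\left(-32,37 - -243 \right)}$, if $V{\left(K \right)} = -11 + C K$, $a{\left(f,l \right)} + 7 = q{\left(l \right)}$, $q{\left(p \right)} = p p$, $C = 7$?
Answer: $81119$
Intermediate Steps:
$q{\left(p \right)} = p^{2}$
$a{\left(f,l \right)} = -7 + l^{2}$
$V{\left(K \right)} = -11 + 7 K$
$V{\left(391 \right)} + a{\left(-32,37 - -243 \right)} = \left(-11 + 7 \cdot 391\right) - \left(7 - \left(37 - -243\right)^{2}\right) = \left(-11 + 2737\right) - \left(7 - \left(37 + 243\right)^{2}\right) = 2726 - \left(7 - 280^{2}\right) = 2726 + \left(-7 + 78400\right) = 2726 + 78393 = 81119$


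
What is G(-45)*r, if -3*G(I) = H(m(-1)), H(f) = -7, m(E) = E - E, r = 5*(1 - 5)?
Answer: -140/3 ≈ -46.667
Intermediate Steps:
r = -20 (r = 5*(-4) = -20)
m(E) = 0
G(I) = 7/3 (G(I) = -1/3*(-7) = 7/3)
G(-45)*r = (7/3)*(-20) = -140/3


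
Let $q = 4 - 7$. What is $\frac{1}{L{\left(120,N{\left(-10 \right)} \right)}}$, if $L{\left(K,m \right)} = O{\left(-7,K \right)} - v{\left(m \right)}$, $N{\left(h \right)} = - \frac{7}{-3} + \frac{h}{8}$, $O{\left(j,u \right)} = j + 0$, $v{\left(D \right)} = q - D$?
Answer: $- \frac{12}{35} \approx -0.34286$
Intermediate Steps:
$q = -3$ ($q = 4 - 7 = -3$)
$v{\left(D \right)} = -3 - D$
$O{\left(j,u \right)} = j$
$N{\left(h \right)} = \frac{7}{3} + \frac{h}{8}$ ($N{\left(h \right)} = \left(-7\right) \left(- \frac{1}{3}\right) + h \frac{1}{8} = \frac{7}{3} + \frac{h}{8}$)
$L{\left(K,m \right)} = -4 + m$ ($L{\left(K,m \right)} = -7 - \left(-3 - m\right) = -7 + \left(3 + m\right) = -4 + m$)
$\frac{1}{L{\left(120,N{\left(-10 \right)} \right)}} = \frac{1}{-4 + \left(\frac{7}{3} + \frac{1}{8} \left(-10\right)\right)} = \frac{1}{-4 + \left(\frac{7}{3} - \frac{5}{4}\right)} = \frac{1}{-4 + \frac{13}{12}} = \frac{1}{- \frac{35}{12}} = - \frac{12}{35}$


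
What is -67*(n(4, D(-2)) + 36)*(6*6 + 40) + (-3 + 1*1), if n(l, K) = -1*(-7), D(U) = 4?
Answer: -218958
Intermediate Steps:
n(l, K) = 7
-67*(n(4, D(-2)) + 36)*(6*6 + 40) + (-3 + 1*1) = -67*(7 + 36)*(6*6 + 40) + (-3 + 1*1) = -2881*(36 + 40) + (-3 + 1) = -2881*76 - 2 = -67*3268 - 2 = -218956 - 2 = -218958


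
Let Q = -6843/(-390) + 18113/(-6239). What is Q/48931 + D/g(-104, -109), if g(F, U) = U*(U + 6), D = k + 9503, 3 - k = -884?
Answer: 412475720623763/445559955690590 ≈ 0.92575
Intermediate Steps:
k = 887 (k = 3 - 1*(-884) = 3 + 884 = 887)
D = 10390 (D = 887 + 9503 = 10390)
Q = 11876469/811070 (Q = -6843*(-1/390) + 18113*(-1/6239) = 2281/130 - 18113/6239 = 11876469/811070 ≈ 14.643)
g(F, U) = U*(6 + U)
Q/48931 + D/g(-104, -109) = (11876469/811070)/48931 + 10390/((-109*(6 - 109))) = (11876469/811070)*(1/48931) + 10390/((-109*(-103))) = 11876469/39686466170 + 10390/11227 = 412475720623763/445559955690590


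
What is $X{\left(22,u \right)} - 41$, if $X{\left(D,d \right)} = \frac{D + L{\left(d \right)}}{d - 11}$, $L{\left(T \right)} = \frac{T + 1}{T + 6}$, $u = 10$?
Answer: $- \frac{1019}{16} \approx -63.688$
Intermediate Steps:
$L{\left(T \right)} = \frac{1 + T}{6 + T}$
$X{\left(D,d \right)} = \frac{D + \frac{1 + d}{6 + d}}{-11 + d}$ ($X{\left(D,d \right)} = \frac{D + \frac{1 + d}{6 + d}}{d - 11} = \frac{D + \frac{1 + d}{6 + d}}{-11 + d}$)
$X{\left(22,u \right)} - 41 = \frac{1 + 10 + 22 \left(6 + 10\right)}{\left(-11 + 10\right) \left(6 + 10\right)} - 41 = \frac{1 + 10 + 22 \cdot 16}{\left(-1\right) 16} - 41 = \left(-1\right) \frac{1}{16} \left(1 + 10 + 352\right) - 41 = \left(-1\right) \frac{1}{16} \cdot 363 - 41 = - \frac{363}{16} - 41 = - \frac{1019}{16}$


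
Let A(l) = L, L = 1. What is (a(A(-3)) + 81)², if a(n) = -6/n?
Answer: 5625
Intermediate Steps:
A(l) = 1
(a(A(-3)) + 81)² = (-6/1 + 81)² = (-6*1 + 81)² = (-6 + 81)² = 75² = 5625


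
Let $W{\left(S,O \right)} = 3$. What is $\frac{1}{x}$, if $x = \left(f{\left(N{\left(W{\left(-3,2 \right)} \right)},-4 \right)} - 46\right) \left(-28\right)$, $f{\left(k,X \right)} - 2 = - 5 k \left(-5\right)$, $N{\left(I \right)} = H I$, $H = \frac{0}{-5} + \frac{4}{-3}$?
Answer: $\frac{1}{4032} \approx 0.00024802$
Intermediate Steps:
$H = - \frac{4}{3}$ ($H = 0 \left(- \frac{1}{5}\right) + 4 \left(- \frac{1}{3}\right) = 0 - \frac{4}{3} = - \frac{4}{3} \approx -1.3333$)
$N{\left(I \right)} = - \frac{4 I}{3}$
$f{\left(k,X \right)} = 2 + 25 k$ ($f{\left(k,X \right)} = 2 + - 5 k \left(-5\right) = 2 + 25 k$)
$x = 4032$ ($x = \left(\left(2 + 25 \left(\left(- \frac{4}{3}\right) 3\right)\right) - 46\right) \left(-28\right) = \left(\left(2 + 25 \left(-4\right)\right) - 46\right) \left(-28\right) = \left(\left(2 - 100\right) - 46\right) \left(-28\right) = \left(-98 - 46\right) \left(-28\right) = \left(-144\right) \left(-28\right) = 4032$)
$\frac{1}{x} = \frac{1}{4032}$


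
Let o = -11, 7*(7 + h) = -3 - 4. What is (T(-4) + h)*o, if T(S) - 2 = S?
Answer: 110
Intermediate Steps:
T(S) = 2 + S
h = -8 (h = -7 + (-3 - 4)/7 = -7 + (⅐)*(-7) = -7 - 1 = -8)
(T(-4) + h)*o = ((2 - 4) - 8)*(-11) = (-2 - 8)*(-11) = -10*(-11) = 110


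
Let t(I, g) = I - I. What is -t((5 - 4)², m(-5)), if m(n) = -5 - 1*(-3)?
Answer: 0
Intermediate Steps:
m(n) = -2 (m(n) = -5 + 3 = -2)
t(I, g) = 0
-t((5 - 4)², m(-5)) = -1*0 = 0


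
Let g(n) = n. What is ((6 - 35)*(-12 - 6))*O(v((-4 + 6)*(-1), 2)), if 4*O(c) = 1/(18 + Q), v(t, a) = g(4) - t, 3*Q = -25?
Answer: 27/2 ≈ 13.500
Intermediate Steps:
Q = -25/3 (Q = (⅓)*(-25) = -25/3 ≈ -8.3333)
v(t, a) = 4 - t
O(c) = 3/116 (O(c) = 1/(4*(18 - 25/3)) = 1/(4*(29/3)) = (¼)*(3/29) = 3/116)
((6 - 35)*(-12 - 6))*O(v((-4 + 6)*(-1), 2)) = ((6 - 35)*(-12 - 6))*(3/116) = -29*(-18)*(3/116) = 522*(3/116) = 27/2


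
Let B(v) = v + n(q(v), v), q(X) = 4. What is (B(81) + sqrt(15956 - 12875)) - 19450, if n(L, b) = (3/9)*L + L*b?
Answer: -57131/3 + sqrt(3081) ≈ -18988.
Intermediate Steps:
n(L, b) = L/3 + L*b (n(L, b) = (3*(1/9))*L + L*b = L/3 + L*b)
B(v) = 4/3 + 5*v (B(v) = v + 4*(1/3 + v) = v + (4/3 + 4*v) = 4/3 + 5*v)
(B(81) + sqrt(15956 - 12875)) - 19450 = ((4/3 + 5*81) + sqrt(15956 - 12875)) - 19450 = ((4/3 + 405) + sqrt(3081)) - 19450 = (1219/3 + sqrt(3081)) - 19450 = -57131/3 + sqrt(3081)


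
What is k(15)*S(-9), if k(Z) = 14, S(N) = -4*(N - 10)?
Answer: 1064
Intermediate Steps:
S(N) = 40 - 4*N (S(N) = -4*(-10 + N) = 40 - 4*N)
k(15)*S(-9) = 14*(40 - 4*(-9)) = 14*(40 + 36) = 14*76 = 1064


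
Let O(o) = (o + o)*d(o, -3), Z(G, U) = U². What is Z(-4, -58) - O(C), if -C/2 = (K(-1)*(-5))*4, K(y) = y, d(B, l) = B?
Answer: 164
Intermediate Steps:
C = -40 (C = -2*(-1*(-5))*4 = -10*4 = -2*20 = -40)
O(o) = 2*o² (O(o) = (o + o)*o = (2*o)*o = 2*o²)
Z(-4, -58) - O(C) = (-58)² - 2*(-40)² = 3364 - 2*1600 = 3364 - 1*3200 = 3364 - 3200 = 164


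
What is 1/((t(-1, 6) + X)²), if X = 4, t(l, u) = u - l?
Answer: 1/121 ≈ 0.0082645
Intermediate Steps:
1/((t(-1, 6) + X)²) = 1/(((6 - 1*(-1)) + 4)²) = 1/(((6 + 1) + 4)²) = 1/((7 + 4)²) = 1/(11²) = 1/121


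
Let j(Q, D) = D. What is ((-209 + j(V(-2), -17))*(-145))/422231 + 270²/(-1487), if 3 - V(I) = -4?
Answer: -30731910910/627857497 ≈ -48.947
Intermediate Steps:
V(I) = 7 (V(I) = 3 - 1*(-4) = 3 + 4 = 7)
((-209 + j(V(-2), -17))*(-145))/422231 + 270²/(-1487) = ((-209 - 17)*(-145))/422231 + 270²/(-1487) = -226*(-145)*(1/422231) + 72900*(-1/1487) = 32770*(1/422231) - 72900/1487 = 32770/422231 - 72900/1487 = -30731910910/627857497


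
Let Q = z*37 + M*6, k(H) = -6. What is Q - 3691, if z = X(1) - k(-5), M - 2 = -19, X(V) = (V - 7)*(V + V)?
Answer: -4015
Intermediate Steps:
X(V) = 2*V*(-7 + V) (X(V) = (-7 + V)*(2*V) = 2*V*(-7 + V))
M = -17 (M = 2 - 19 = -17)
z = -6 (z = 2*1*(-7 + 1) - 1*(-6) = 2*1*(-6) + 6 = -12 + 6 = -6)
Q = -324 (Q = -6*37 - 17*6 = -222 - 102 = -324)
Q - 3691 = -324 - 3691 = -4015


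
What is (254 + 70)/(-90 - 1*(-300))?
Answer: 54/35 ≈ 1.5429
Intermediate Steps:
(254 + 70)/(-90 - 1*(-300)) = 324/(-90 + 300) = 324/210 = 324*(1/210) = 54/35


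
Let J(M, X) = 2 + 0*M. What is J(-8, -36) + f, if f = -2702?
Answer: -2700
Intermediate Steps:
J(M, X) = 2 (J(M, X) = 2 + 0 = 2)
J(-8, -36) + f = 2 - 2702 = -2700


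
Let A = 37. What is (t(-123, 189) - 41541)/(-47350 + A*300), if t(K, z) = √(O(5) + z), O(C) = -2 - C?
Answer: 41541/36250 - √182/36250 ≈ 1.1456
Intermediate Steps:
t(K, z) = √(-7 + z) (t(K, z) = √((-2 - 1*5) + z) = √((-2 - 5) + z) = √(-7 + z))
(t(-123, 189) - 41541)/(-47350 + A*300) = (√(-7 + 189) - 41541)/(-47350 + 37*300) = (√182 - 41541)/(-47350 + 11100) = (-41541 + √182)/(-36250) = (-41541 + √182)*(-1/36250) = 41541/36250 - √182/36250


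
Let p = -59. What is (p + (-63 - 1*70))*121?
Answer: -23232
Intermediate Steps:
(p + (-63 - 1*70))*121 = (-59 + (-63 - 1*70))*121 = (-59 + (-63 - 70))*121 = (-59 - 133)*121 = -192*121 = -23232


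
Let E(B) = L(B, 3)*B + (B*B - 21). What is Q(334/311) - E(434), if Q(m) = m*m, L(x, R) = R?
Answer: -18341768721/96721 ≈ -1.8964e+5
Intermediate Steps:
E(B) = -21 + B² + 3*B (E(B) = 3*B + (B*B - 21) = 3*B + (B² - 21) = 3*B + (-21 + B²) = -21 + B² + 3*B)
Q(m) = m²
Q(334/311) - E(434) = (334/311)² - (-21 + 434² + 3*434) = (334*(1/311))² - (-21 + 188356 + 1302) = (334/311)² - 1*189637 = 111556/96721 - 189637 = -18341768721/96721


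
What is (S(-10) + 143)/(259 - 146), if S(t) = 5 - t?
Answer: 158/113 ≈ 1.3982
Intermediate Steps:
(S(-10) + 143)/(259 - 146) = ((5 - 1*(-10)) + 143)/(259 - 146) = ((5 + 10) + 143)/113 = (15 + 143)*(1/113) = 158*(1/113) = 158/113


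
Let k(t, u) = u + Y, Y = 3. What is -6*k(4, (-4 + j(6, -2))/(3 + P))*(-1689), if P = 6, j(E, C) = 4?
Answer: 30402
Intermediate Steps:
k(t, u) = 3 + u (k(t, u) = u + 3 = 3 + u)
-6*k(4, (-4 + j(6, -2))/(3 + P))*(-1689) = -6*(3 + (-4 + 4)/(3 + 6))*(-1689) = -6*(3 + 0/9)*(-1689) = -6*(3 + 0*(1/9))*(-1689) = -6*(3 + 0)*(-1689) = -6*3*(-1689) = -18*(-1689) = 30402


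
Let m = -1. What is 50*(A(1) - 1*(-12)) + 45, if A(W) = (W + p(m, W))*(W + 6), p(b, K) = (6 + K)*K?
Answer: 3445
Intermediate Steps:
p(b, K) = K*(6 + K)
A(W) = (6 + W)*(W + W*(6 + W)) (A(W) = (W + W*(6 + W))*(W + 6) = (W + W*(6 + W))*(6 + W) = (6 + W)*(W + W*(6 + W)))
50*(A(1) - 1*(-12)) + 45 = 50*(1*(42 + 1**2 + 13*1) - 1*(-12)) + 45 = 50*(1*(42 + 1 + 13) + 12) + 45 = 50*(1*56 + 12) + 45 = 50*(56 + 12) + 45 = 50*68 + 45 = 3400 + 45 = 3445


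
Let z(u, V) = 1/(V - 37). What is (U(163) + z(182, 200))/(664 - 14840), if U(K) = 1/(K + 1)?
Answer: -327/378952832 ≈ -8.6290e-7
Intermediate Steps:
U(K) = 1/(1 + K)
z(u, V) = 1/(-37 + V)
(U(163) + z(182, 200))/(664 - 14840) = (1/(1 + 163) + 1/(-37 + 200))/(664 - 14840) = (1/164 + 1/163)/(-14176) = (1/164 + 1/163)*(-1/14176) = (327/26732)*(-1/14176) = -327/378952832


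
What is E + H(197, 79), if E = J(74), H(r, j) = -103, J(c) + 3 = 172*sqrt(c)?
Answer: -106 + 172*sqrt(74) ≈ 1373.6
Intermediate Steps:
J(c) = -3 + 172*sqrt(c)
E = -3 + 172*sqrt(74) ≈ 1476.6
E + H(197, 79) = (-3 + 172*sqrt(74)) - 103 = -106 + 172*sqrt(74)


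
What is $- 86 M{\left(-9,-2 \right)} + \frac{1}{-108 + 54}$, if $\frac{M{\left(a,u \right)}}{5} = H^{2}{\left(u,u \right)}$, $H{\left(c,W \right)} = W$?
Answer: $- \frac{92881}{54} \approx -1720.0$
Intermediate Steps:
$M{\left(a,u \right)} = 5 u^{2}$
$- 86 M{\left(-9,-2 \right)} + \frac{1}{-108 + 54} = - 86 \cdot 5 \left(-2\right)^{2} + \frac{1}{-108 + 54} = - 86 \cdot 5 \cdot 4 + \frac{1}{-54} = \left(-86\right) 20 - \frac{1}{54} = -1720 - \frac{1}{54} = - \frac{92881}{54}$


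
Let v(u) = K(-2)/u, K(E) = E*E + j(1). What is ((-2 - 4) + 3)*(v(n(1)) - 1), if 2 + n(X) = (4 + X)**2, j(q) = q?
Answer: 54/23 ≈ 2.3478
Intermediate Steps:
n(X) = -2 + (4 + X)**2
K(E) = 1 + E**2 (K(E) = E*E + 1 = E**2 + 1 = 1 + E**2)
v(u) = 5/u (v(u) = (1 + (-2)**2)/u = (1 + 4)/u = 5/u)
((-2 - 4) + 3)*(v(n(1)) - 1) = ((-2 - 4) + 3)*(5/(-2 + (4 + 1)**2) - 1) = (-6 + 3)*(5/(-2 + 5**2) - 1) = -3*(5/(-2 + 25) - 1) = -3*(5/23 - 1) = -3*(-18/23) = 54/23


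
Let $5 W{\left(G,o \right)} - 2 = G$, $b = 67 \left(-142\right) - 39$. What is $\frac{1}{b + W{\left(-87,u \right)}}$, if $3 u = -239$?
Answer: $- \frac{1}{9570} \approx -0.00010449$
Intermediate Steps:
$b = -9553$ ($b = -9514 - 39 = -9553$)
$u = - \frac{239}{3}$ ($u = \frac{1}{3} \left(-239\right) = - \frac{239}{3} \approx -79.667$)
$W{\left(G,o \right)} = \frac{2}{5} + \frac{G}{5}$
$\frac{1}{b + W{\left(-87,u \right)}} = \frac{1}{-9553 + \left(\frac{2}{5} + \frac{1}{5} \left(-87\right)\right)} = \frac{1}{-9553 + \left(\frac{2}{5} - \frac{87}{5}\right)} = \frac{1}{-9553 - 17} = \frac{1}{-9570} = - \frac{1}{9570}$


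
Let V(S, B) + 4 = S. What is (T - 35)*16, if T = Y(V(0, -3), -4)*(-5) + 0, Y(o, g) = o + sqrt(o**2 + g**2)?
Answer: -240 - 320*sqrt(2) ≈ -692.55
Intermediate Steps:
V(S, B) = -4 + S
Y(o, g) = o + sqrt(g**2 + o**2)
T = 20 - 20*sqrt(2) (T = ((-4 + 0) + sqrt((-4)**2 + (-4 + 0)**2))*(-5) + 0 = (-4 + sqrt(16 + (-4)**2))*(-5) + 0 = (-4 + sqrt(16 + 16))*(-5) + 0 = (-4 + sqrt(32))*(-5) + 0 = (-4 + 4*sqrt(2))*(-5) + 0 = (20 - 20*sqrt(2)) + 0 = 20 - 20*sqrt(2) ≈ -8.2843)
(T - 35)*16 = ((20 - 20*sqrt(2)) - 35)*16 = (-15 - 20*sqrt(2))*16 = -240 - 320*sqrt(2)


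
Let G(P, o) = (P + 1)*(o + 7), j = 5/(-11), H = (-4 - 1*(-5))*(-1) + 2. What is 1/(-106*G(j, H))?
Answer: -11/5088 ≈ -0.0021619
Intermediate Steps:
H = 1 (H = (-4 + 5)*(-1) + 2 = 1*(-1) + 2 = -1 + 2 = 1)
j = -5/11 (j = 5*(-1/11) = -5/11 ≈ -0.45455)
G(P, o) = (1 + P)*(7 + o)
1/(-106*G(j, H)) = 1/(-106*(7 + 1 + 7*(-5/11) - 5/11*1)) = 1/(-106*(7 + 1 - 35/11 - 5/11)) = 1/(-106*48/11) = 1/(-5088/11) = -11/5088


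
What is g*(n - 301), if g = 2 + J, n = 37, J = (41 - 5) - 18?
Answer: -5280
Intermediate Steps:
J = 18 (J = 36 - 18 = 18)
g = 20 (g = 2 + 18 = 20)
g*(n - 301) = 20*(37 - 301) = 20*(-264) = -5280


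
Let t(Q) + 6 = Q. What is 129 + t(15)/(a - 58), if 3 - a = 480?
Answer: 69006/535 ≈ 128.98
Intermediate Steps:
a = -477 (a = 3 - 1*480 = 3 - 480 = -477)
t(Q) = -6 + Q
129 + t(15)/(a - 58) = 129 + (-6 + 15)/(-477 - 58) = 129 + 9/(-535) = 129 - 1/535*9 = 129 - 9/535 = 69006/535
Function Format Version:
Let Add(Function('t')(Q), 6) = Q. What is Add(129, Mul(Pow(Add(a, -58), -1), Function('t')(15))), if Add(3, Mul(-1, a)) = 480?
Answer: Rational(69006, 535) ≈ 128.98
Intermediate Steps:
a = -477 (a = Add(3, Mul(-1, 480)) = Add(3, -480) = -477)
Function('t')(Q) = Add(-6, Q)
Add(129, Mul(Pow(Add(a, -58), -1), Function('t')(15))) = Add(129, Mul(Pow(Add(-477, -58), -1), Add(-6, 15))) = Add(129, Mul(Pow(-535, -1), 9)) = Add(129, Mul(Rational(-1, 535), 9)) = Add(129, Rational(-9, 535)) = Rational(69006, 535)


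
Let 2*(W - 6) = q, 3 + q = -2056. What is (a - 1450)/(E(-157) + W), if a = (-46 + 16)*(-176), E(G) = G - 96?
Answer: -7660/2553 ≈ -3.0004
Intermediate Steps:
E(G) = -96 + G
q = -2059 (q = -3 - 2056 = -2059)
W = -2047/2 (W = 6 + (½)*(-2059) = 6 - 2059/2 = -2047/2 ≈ -1023.5)
a = 5280 (a = -30*(-176) = 5280)
(a - 1450)/(E(-157) + W) = (5280 - 1450)/((-96 - 157) - 2047/2) = 3830/(-253 - 2047/2) = 3830/(-2553/2) = 3830*(-2/2553) = -7660/2553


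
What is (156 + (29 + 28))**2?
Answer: 45369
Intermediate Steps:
(156 + (29 + 28))**2 = (156 + 57)**2 = 213**2 = 45369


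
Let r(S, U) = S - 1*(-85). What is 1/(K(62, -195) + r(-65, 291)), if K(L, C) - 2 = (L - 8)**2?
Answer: 1/2938 ≈ 0.00034037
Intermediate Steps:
K(L, C) = 2 + (-8 + L)**2 (K(L, C) = 2 + (L - 8)**2 = 2 + (-8 + L)**2)
r(S, U) = 85 + S (r(S, U) = S + 85 = 85 + S)
1/(K(62, -195) + r(-65, 291)) = 1/((2 + (-8 + 62)**2) + (85 - 65)) = 1/((2 + 54**2) + 20) = 1/((2 + 2916) + 20) = 1/(2918 + 20) = 1/2938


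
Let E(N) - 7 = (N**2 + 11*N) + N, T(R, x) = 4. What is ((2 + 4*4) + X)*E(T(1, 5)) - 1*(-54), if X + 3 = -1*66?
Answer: -3567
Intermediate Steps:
X = -69 (X = -3 - 1*66 = -3 - 66 = -69)
E(N) = 7 + N**2 + 12*N (E(N) = 7 + ((N**2 + 11*N) + N) = 7 + (N**2 + 12*N) = 7 + N**2 + 12*N)
((2 + 4*4) + X)*E(T(1, 5)) - 1*(-54) = ((2 + 4*4) - 69)*(7 + 4**2 + 12*4) - 1*(-54) = ((2 + 16) - 69)*(7 + 16 + 48) + 54 = (18 - 69)*71 + 54 = -51*71 + 54 = -3621 + 54 = -3567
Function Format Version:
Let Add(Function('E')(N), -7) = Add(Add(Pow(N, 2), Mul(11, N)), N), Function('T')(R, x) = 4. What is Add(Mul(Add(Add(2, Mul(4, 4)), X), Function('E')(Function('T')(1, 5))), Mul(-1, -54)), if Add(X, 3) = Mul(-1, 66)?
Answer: -3567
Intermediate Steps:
X = -69 (X = Add(-3, Mul(-1, 66)) = Add(-3, -66) = -69)
Function('E')(N) = Add(7, Pow(N, 2), Mul(12, N)) (Function('E')(N) = Add(7, Add(Add(Pow(N, 2), Mul(11, N)), N)) = Add(7, Add(Pow(N, 2), Mul(12, N))) = Add(7, Pow(N, 2), Mul(12, N)))
Add(Mul(Add(Add(2, Mul(4, 4)), X), Function('E')(Function('T')(1, 5))), Mul(-1, -54)) = Add(Mul(Add(Add(2, Mul(4, 4)), -69), Add(7, Pow(4, 2), Mul(12, 4))), Mul(-1, -54)) = Add(Mul(Add(Add(2, 16), -69), Add(7, 16, 48)), 54) = Add(Mul(Add(18, -69), 71), 54) = Add(Mul(-51, 71), 54) = Add(-3621, 54) = -3567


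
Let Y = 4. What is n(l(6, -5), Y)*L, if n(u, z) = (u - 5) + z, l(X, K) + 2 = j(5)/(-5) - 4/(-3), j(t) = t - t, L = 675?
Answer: -1125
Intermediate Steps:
j(t) = 0
l(X, K) = -⅔ (l(X, K) = -2 + (0/(-5) - 4/(-3)) = -2 + (0*(-⅕) - 4*(-⅓)) = -2 + (0 + 4/3) = -2 + 4/3 = -⅔)
n(u, z) = -5 + u + z (n(u, z) = (-5 + u) + z = -5 + u + z)
n(l(6, -5), Y)*L = (-5 - ⅔ + 4)*675 = -5/3*675 = -1125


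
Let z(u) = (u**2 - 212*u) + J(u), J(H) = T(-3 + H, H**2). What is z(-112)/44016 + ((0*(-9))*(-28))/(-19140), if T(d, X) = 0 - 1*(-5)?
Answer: 36293/44016 ≈ 0.82454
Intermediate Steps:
T(d, X) = 5 (T(d, X) = 0 + 5 = 5)
J(H) = 5
z(u) = 5 + u**2 - 212*u (z(u) = (u**2 - 212*u) + 5 = 5 + u**2 - 212*u)
z(-112)/44016 + ((0*(-9))*(-28))/(-19140) = (5 + (-112)**2 - 212*(-112))/44016 + ((0*(-9))*(-28))/(-19140) = (5 + 12544 + 23744)*(1/44016) + (0*(-28))*(-1/19140) = 36293*(1/44016) + 0*(-1/19140) = 36293/44016 + 0 = 36293/44016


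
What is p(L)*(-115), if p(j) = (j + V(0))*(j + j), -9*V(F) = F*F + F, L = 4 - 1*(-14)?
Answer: -74520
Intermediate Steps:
L = 18 (L = 4 + 14 = 18)
V(F) = -F/9 - F²/9 (V(F) = -(F*F + F)/9 = -(F² + F)/9 = -(F + F²)/9 = -F/9 - F²/9)
p(j) = 2*j² (p(j) = (j - ⅑*0*(1 + 0))*(j + j) = (j - ⅑*0*1)*(2*j) = (j + 0)*(2*j) = j*(2*j) = 2*j²)
p(L)*(-115) = (2*18²)*(-115) = (2*324)*(-115) = 648*(-115) = -74520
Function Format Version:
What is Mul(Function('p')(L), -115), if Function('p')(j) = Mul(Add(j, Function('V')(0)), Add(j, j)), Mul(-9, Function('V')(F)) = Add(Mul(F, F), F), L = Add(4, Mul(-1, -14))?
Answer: -74520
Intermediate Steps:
L = 18 (L = Add(4, 14) = 18)
Function('V')(F) = Add(Mul(Rational(-1, 9), F), Mul(Rational(-1, 9), Pow(F, 2))) (Function('V')(F) = Mul(Rational(-1, 9), Add(Mul(F, F), F)) = Mul(Rational(-1, 9), Add(Pow(F, 2), F)) = Mul(Rational(-1, 9), Add(F, Pow(F, 2))) = Add(Mul(Rational(-1, 9), F), Mul(Rational(-1, 9), Pow(F, 2))))
Function('p')(j) = Mul(2, Pow(j, 2)) (Function('p')(j) = Mul(Add(j, Mul(Rational(-1, 9), 0, Add(1, 0))), Add(j, j)) = Mul(Add(j, Mul(Rational(-1, 9), 0, 1)), Mul(2, j)) = Mul(Add(j, 0), Mul(2, j)) = Mul(j, Mul(2, j)) = Mul(2, Pow(j, 2)))
Mul(Function('p')(L), -115) = Mul(Mul(2, Pow(18, 2)), -115) = Mul(Mul(2, 324), -115) = Mul(648, -115) = -74520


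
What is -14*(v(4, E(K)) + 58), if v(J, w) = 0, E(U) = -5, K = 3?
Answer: -812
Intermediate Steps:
-14*(v(4, E(K)) + 58) = -14*(0 + 58) = -14*58 = -812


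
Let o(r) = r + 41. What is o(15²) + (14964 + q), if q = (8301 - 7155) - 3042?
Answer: 13334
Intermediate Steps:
q = -1896 (q = 1146 - 3042 = -1896)
o(r) = 41 + r
o(15²) + (14964 + q) = (41 + 15²) + (14964 - 1896) = (41 + 225) + 13068 = 266 + 13068 = 13334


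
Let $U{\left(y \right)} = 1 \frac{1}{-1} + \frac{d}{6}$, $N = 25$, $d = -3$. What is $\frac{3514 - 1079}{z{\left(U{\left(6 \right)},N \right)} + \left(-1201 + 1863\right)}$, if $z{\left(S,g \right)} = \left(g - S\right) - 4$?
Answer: $\frac{4870}{1369} \approx 3.5573$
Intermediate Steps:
$U{\left(y \right)} = - \frac{3}{2}$ ($U{\left(y \right)} = 1 \frac{1}{-1} - \frac{3}{6} = 1 \left(-1\right) - \frac{1}{2} = -1 - \frac{1}{2} = - \frac{3}{2}$)
$z{\left(S,g \right)} = -4 + g - S$ ($z{\left(S,g \right)} = \left(g - S\right) - 4 = -4 + g - S$)
$\frac{3514 - 1079}{z{\left(U{\left(6 \right)},N \right)} + \left(-1201 + 1863\right)} = \frac{3514 - 1079}{\left(-4 + 25 - - \frac{3}{2}\right) + \left(-1201 + 1863\right)} = \frac{2435}{\left(-4 + 25 + \frac{3}{2}\right) + 662} = \frac{2435}{\frac{45}{2} + 662} = \frac{2435}{\frac{1369}{2}} = 2435 \cdot \frac{2}{1369} = \frac{4870}{1369}$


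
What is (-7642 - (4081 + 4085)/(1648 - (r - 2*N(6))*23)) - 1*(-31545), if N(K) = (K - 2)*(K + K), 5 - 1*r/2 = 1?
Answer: 14627275/612 ≈ 23901.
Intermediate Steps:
r = 8 (r = 10 - 2*1 = 10 - 2 = 8)
N(K) = 2*K*(-2 + K) (N(K) = (-2 + K)*(2*K) = 2*K*(-2 + K))
(-7642 - (4081 + 4085)/(1648 - (r - 2*N(6))*23)) - 1*(-31545) = (-7642 - (4081 + 4085)/(1648 - (8 - 4*6*(-2 + 6))*23)) - 1*(-31545) = (-7642 - 8166/(1648 - (8 - 4*6*4)*23)) + 31545 = (-7642 - 8166/(1648 - (8 - 2*48)*23)) + 31545 = (-7642 - 8166/(1648 - (8 - 96)*23)) + 31545 = (-7642 - 8166/(1648 - 1*(-88)*23)) + 31545 = (-7642 - 8166/(1648 + 88*23)) + 31545 = (-7642 - 8166/(1648 + 2024)) + 31545 = (-7642 - 8166/3672) + 31545 = (-7642 - 1*1361/612) + 31545 = (-7642 - 1361/612) + 31545 = -4678265/612 + 31545 = 14627275/612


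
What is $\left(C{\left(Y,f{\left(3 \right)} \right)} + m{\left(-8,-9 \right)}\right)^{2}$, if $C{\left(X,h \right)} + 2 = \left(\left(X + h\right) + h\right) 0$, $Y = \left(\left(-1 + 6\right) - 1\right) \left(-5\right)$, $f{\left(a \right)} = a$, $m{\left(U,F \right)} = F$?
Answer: $121$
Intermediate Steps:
$Y = -20$ ($Y = \left(5 - 1\right) \left(-5\right) = 4 \left(-5\right) = -20$)
$C{\left(X,h \right)} = -2$ ($C{\left(X,h \right)} = -2 + \left(\left(X + h\right) + h\right) 0 = -2 + \left(X + 2 h\right) 0 = -2 + 0 = -2$)
$\left(C{\left(Y,f{\left(3 \right)} \right)} + m{\left(-8,-9 \right)}\right)^{2} = \left(-2 - 9\right)^{2} = \left(-11\right)^{2} = 121$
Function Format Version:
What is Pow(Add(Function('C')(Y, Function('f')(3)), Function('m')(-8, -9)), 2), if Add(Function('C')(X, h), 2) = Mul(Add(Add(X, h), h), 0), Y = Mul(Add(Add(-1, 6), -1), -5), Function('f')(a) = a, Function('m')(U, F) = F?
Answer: 121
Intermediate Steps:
Y = -20 (Y = Mul(Add(5, -1), -5) = Mul(4, -5) = -20)
Function('C')(X, h) = -2 (Function('C')(X, h) = Add(-2, Mul(Add(Add(X, h), h), 0)) = Add(-2, Mul(Add(X, Mul(2, h)), 0)) = Add(-2, 0) = -2)
Pow(Add(Function('C')(Y, Function('f')(3)), Function('m')(-8, -9)), 2) = Pow(Add(-2, -9), 2) = Pow(-11, 2) = 121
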